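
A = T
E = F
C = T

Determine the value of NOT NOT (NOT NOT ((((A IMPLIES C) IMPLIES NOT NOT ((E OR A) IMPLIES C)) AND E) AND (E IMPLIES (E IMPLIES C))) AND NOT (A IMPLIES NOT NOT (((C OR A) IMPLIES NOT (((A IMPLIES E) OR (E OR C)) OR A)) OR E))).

F

A IMPLIES C = T IMPLIES T = T
E OR A = F OR T = T
(E OR A) IMPLIES C = T IMPLIES T = T
NOT ((E OR A) IMPLIES C) = NOT T = F
NOT NOT ((E OR A) IMPLIES C) = NOT F = T
(A IMPLIES C) IMPLIES NOT NOT ((E OR A) IMPLIES C) = T IMPLIES T = T
((A IMPLIES C) IMPLIES NOT NOT ((E OR A) IMPLIES C)) AND E = T AND F = F
E IMPLIES C = F IMPLIES T = T
E IMPLIES (E IMPLIES C) = F IMPLIES T = T
(((A IMPLIES C) IMPLIES NOT NOT ((E OR A) IMPLIES C)) AND E) AND (E IMPLIES (E IMPLIES C)) = F AND T = F
NOT ((((A IMPLIES C) IMPLIES NOT NOT ((E OR A) IMPLIES C)) AND E) AND (E IMPLIES (E IMPLIES C))) = NOT F = T
NOT NOT ((((A IMPLIES C) IMPLIES NOT NOT ((E OR A) IMPLIES C)) AND E) AND (E IMPLIES (E IMPLIES C))) = NOT T = F
C OR A = T OR T = T
A IMPLIES E = T IMPLIES F = F
E OR C = F OR T = T
(A IMPLIES E) OR (E OR C) = F OR T = T
((A IMPLIES E) OR (E OR C)) OR A = T OR T = T
NOT (((A IMPLIES E) OR (E OR C)) OR A) = NOT T = F
(C OR A) IMPLIES NOT (((A IMPLIES E) OR (E OR C)) OR A) = T IMPLIES F = F
((C OR A) IMPLIES NOT (((A IMPLIES E) OR (E OR C)) OR A)) OR E = F OR F = F
NOT (((C OR A) IMPLIES NOT (((A IMPLIES E) OR (E OR C)) OR A)) OR E) = NOT F = T
NOT NOT (((C OR A) IMPLIES NOT (((A IMPLIES E) OR (E OR C)) OR A)) OR E) = NOT T = F
A IMPLIES NOT NOT (((C OR A) IMPLIES NOT (((A IMPLIES E) OR (E OR C)) OR A)) OR E) = T IMPLIES F = F
NOT (A IMPLIES NOT NOT (((C OR A) IMPLIES NOT (((A IMPLIES E) OR (E OR C)) OR A)) OR E)) = NOT F = T
NOT NOT ((((A IMPLIES C) IMPLIES NOT NOT ((E OR A) IMPLIES C)) AND E) AND (E IMPLIES (E IMPLIES C))) AND NOT (A IMPLIES NOT NOT (((C OR A) IMPLIES NOT (((A IMPLIES E) OR (E OR C)) OR A)) OR E)) = F AND T = F
NOT (NOT NOT ((((A IMPLIES C) IMPLIES NOT NOT ((E OR A) IMPLIES C)) AND E) AND (E IMPLIES (E IMPLIES C))) AND NOT (A IMPLIES NOT NOT (((C OR A) IMPLIES NOT (((A IMPLIES E) OR (E OR C)) OR A)) OR E))) = NOT F = T
NOT NOT (NOT NOT ((((A IMPLIES C) IMPLIES NOT NOT ((E OR A) IMPLIES C)) AND E) AND (E IMPLIES (E IMPLIES C))) AND NOT (A IMPLIES NOT NOT (((C OR A) IMPLIES NOT (((A IMPLIES E) OR (E OR C)) OR A)) OR E))) = NOT T = F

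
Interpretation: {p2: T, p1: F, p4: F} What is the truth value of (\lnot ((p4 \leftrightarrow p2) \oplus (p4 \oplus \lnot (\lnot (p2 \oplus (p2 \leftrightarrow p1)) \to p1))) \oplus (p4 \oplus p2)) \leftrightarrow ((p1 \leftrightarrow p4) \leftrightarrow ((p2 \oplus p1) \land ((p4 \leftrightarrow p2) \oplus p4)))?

p4 \leftrightarrow p2 = F \leftrightarrow T = F
p2 \leftrightarrow p1 = T \leftrightarrow F = F
p2 \oplus (p2 \leftrightarrow p1) = T \oplus F = T
\lnot (p2 \oplus (p2 \leftrightarrow p1)) = \lnot T = F
\lnot (p2 \oplus (p2 \leftrightarrow p1)) \to p1 = F \to F = T
\lnot (\lnot (p2 \oplus (p2 \leftrightarrow p1)) \to p1) = \lnot T = F
p4 \oplus \lnot (\lnot (p2 \oplus (p2 \leftrightarrow p1)) \to p1) = F \oplus F = F
(p4 \leftrightarrow p2) \oplus (p4 \oplus \lnot (\lnot (p2 \oplus (p2 \leftrightarrow p1)) \to p1)) = F \oplus F = F
\lnot ((p4 \leftrightarrow p2) \oplus (p4 \oplus \lnot (\lnot (p2 \oplus (p2 \leftrightarrow p1)) \to p1))) = \lnot F = T
p4 \oplus p2 = F \oplus T = T
\lnot ((p4 \leftrightarrow p2) \oplus (p4 \oplus \lnot (\lnot (p2 \oplus (p2 \leftrightarrow p1)) \to p1))) \oplus (p4 \oplus p2) = T \oplus T = F
p1 \leftrightarrow p4 = F \leftrightarrow F = T
p2 \oplus p1 = T \oplus F = T
p4 \leftrightarrow p2 = F \leftrightarrow T = F
(p4 \leftrightarrow p2) \oplus p4 = F \oplus F = F
(p2 \oplus p1) \land ((p4 \leftrightarrow p2) \oplus p4) = T \land F = F
(p1 \leftrightarrow p4) \leftrightarrow ((p2 \oplus p1) \land ((p4 \leftrightarrow p2) \oplus p4)) = T \leftrightarrow F = F
(\lnot ((p4 \leftrightarrow p2) \oplus (p4 \oplus \lnot (\lnot (p2 \oplus (p2 \leftrightarrow p1)) \to p1))) \oplus (p4 \oplus p2)) \leftrightarrow ((p1 \leftrightarrow p4) \leftrightarrow ((p2 \oplus p1) \land ((p4 \leftrightarrow p2) \oplus p4))) = F \leftrightarrow F = T

T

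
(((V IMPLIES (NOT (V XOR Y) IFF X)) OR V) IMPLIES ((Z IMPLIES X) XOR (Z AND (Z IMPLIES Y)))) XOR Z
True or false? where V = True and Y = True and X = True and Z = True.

V XOR Y = True XOR True = False
NOT (V XOR Y) = NOT False = True
NOT (V XOR Y) IFF X = True IFF True = True
V IMPLIES (NOT (V XOR Y) IFF X) = True IMPLIES True = True
(V IMPLIES (NOT (V XOR Y) IFF X)) OR V = True OR True = True
Z IMPLIES X = True IMPLIES True = True
Z IMPLIES Y = True IMPLIES True = True
Z AND (Z IMPLIES Y) = True AND True = True
(Z IMPLIES X) XOR (Z AND (Z IMPLIES Y)) = True XOR True = False
((V IMPLIES (NOT (V XOR Y) IFF X)) OR V) IMPLIES ((Z IMPLIES X) XOR (Z AND (Z IMPLIES Y))) = True IMPLIES False = False
(((V IMPLIES (NOT (V XOR Y) IFF X)) OR V) IMPLIES ((Z IMPLIES X) XOR (Z AND (Z IMPLIES Y)))) XOR Z = False XOR True = True

True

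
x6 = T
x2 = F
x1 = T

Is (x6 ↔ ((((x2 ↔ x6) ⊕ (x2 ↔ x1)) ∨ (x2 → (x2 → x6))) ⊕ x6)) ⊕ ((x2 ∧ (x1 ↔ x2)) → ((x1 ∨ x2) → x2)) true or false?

x2 ↔ x6 = F ↔ T = F
x2 ↔ x1 = F ↔ T = F
(x2 ↔ x6) ⊕ (x2 ↔ x1) = F ⊕ F = F
x2 → x6 = F → T = T
x2 → (x2 → x6) = F → T = T
((x2 ↔ x6) ⊕ (x2 ↔ x1)) ∨ (x2 → (x2 → x6)) = F ∨ T = T
(((x2 ↔ x6) ⊕ (x2 ↔ x1)) ∨ (x2 → (x2 → x6))) ⊕ x6 = T ⊕ T = F
x6 ↔ ((((x2 ↔ x6) ⊕ (x2 ↔ x1)) ∨ (x2 → (x2 → x6))) ⊕ x6) = T ↔ F = F
x1 ↔ x2 = T ↔ F = F
x2 ∧ (x1 ↔ x2) = F ∧ F = F
x1 ∨ x2 = T ∨ F = T
(x1 ∨ x2) → x2 = T → F = F
(x2 ∧ (x1 ↔ x2)) → ((x1 ∨ x2) → x2) = F → F = T
(x6 ↔ ((((x2 ↔ x6) ⊕ (x2 ↔ x1)) ∨ (x2 → (x2 → x6))) ⊕ x6)) ⊕ ((x2 ∧ (x1 ↔ x2)) → ((x1 ∨ x2) → x2)) = F ⊕ T = T

T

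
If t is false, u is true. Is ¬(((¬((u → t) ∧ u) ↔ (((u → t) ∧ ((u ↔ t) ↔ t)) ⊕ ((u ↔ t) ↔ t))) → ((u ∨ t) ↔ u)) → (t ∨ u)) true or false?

F

Substituting t=F, u=T:
u → t = T → F = F
(u → t) ∧ u = F ∧ T = F
¬((u → t) ∧ u) = ¬F = T
u → t = T → F = F
u ↔ t = T ↔ F = F
(u ↔ t) ↔ t = F ↔ F = T
(u → t) ∧ ((u ↔ t) ↔ t) = F ∧ T = F
u ↔ t = T ↔ F = F
(u ↔ t) ↔ t = F ↔ F = T
((u → t) ∧ ((u ↔ t) ↔ t)) ⊕ ((u ↔ t) ↔ t) = F ⊕ T = T
¬((u → t) ∧ u) ↔ (((u → t) ∧ ((u ↔ t) ↔ t)) ⊕ ((u ↔ t) ↔ t)) = T ↔ T = T
u ∨ t = T ∨ F = T
(u ∨ t) ↔ u = T ↔ T = T
(¬((u → t) ∧ u) ↔ (((u → t) ∧ ((u ↔ t) ↔ t)) ⊕ ((u ↔ t) ↔ t))) → ((u ∨ t) ↔ u) = T → T = T
t ∨ u = F ∨ T = T
((¬((u → t) ∧ u) ↔ (((u → t) ∧ ((u ↔ t) ↔ t)) ⊕ ((u ↔ t) ↔ t))) → ((u ∨ t) ↔ u)) → (t ∨ u) = T → T = T
¬(((¬((u → t) ∧ u) ↔ (((u → t) ∧ ((u ↔ t) ↔ t)) ⊕ ((u ↔ t) ↔ t))) → ((u ∨ t) ↔ u)) → (t ∨ u)) = ¬T = F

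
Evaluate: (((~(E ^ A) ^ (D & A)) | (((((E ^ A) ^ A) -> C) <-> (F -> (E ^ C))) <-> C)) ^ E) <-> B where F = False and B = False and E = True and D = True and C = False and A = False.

True

Substituting F=False, B=False, E=True, D=True, C=False, A=False:
E ^ A = True ^ False = True
~(E ^ A) = ~True = False
D & A = True & False = False
~(E ^ A) ^ (D & A) = False ^ False = False
E ^ A = True ^ False = True
(E ^ A) ^ A = True ^ False = True
((E ^ A) ^ A) -> C = True -> False = False
E ^ C = True ^ False = True
F -> (E ^ C) = False -> True = True
(((E ^ A) ^ A) -> C) <-> (F -> (E ^ C)) = False <-> True = False
((((E ^ A) ^ A) -> C) <-> (F -> (E ^ C))) <-> C = False <-> False = True
(~(E ^ A) ^ (D & A)) | (((((E ^ A) ^ A) -> C) <-> (F -> (E ^ C))) <-> C) = False | True = True
((~(E ^ A) ^ (D & A)) | (((((E ^ A) ^ A) -> C) <-> (F -> (E ^ C))) <-> C)) ^ E = True ^ True = False
(((~(E ^ A) ^ (D & A)) | (((((E ^ A) ^ A) -> C) <-> (F -> (E ^ C))) <-> C)) ^ E) <-> B = False <-> False = True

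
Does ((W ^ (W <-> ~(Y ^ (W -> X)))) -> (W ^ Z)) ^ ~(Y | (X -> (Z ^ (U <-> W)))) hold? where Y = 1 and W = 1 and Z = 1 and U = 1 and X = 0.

0

W -> X = 1 -> 0 = 0
Y ^ (W -> X) = 1 ^ 0 = 1
~(Y ^ (W -> X)) = ~1 = 0
W <-> ~(Y ^ (W -> X)) = 1 <-> 0 = 0
W ^ (W <-> ~(Y ^ (W -> X))) = 1 ^ 0 = 1
W ^ Z = 1 ^ 1 = 0
(W ^ (W <-> ~(Y ^ (W -> X)))) -> (W ^ Z) = 1 -> 0 = 0
U <-> W = 1 <-> 1 = 1
Z ^ (U <-> W) = 1 ^ 1 = 0
X -> (Z ^ (U <-> W)) = 0 -> 0 = 1
Y | (X -> (Z ^ (U <-> W))) = 1 | 1 = 1
~(Y | (X -> (Z ^ (U <-> W)))) = ~1 = 0
((W ^ (W <-> ~(Y ^ (W -> X)))) -> (W ^ Z)) ^ ~(Y | (X -> (Z ^ (U <-> W)))) = 0 ^ 0 = 0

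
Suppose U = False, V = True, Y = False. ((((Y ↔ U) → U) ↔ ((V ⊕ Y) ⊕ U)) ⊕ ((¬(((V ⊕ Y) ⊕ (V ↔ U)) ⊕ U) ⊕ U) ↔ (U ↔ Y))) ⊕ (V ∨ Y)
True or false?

Substituting U=False, V=True, Y=False:
Y ↔ U = False ↔ False = True
(Y ↔ U) → U = True → False = False
V ⊕ Y = True ⊕ False = True
(V ⊕ Y) ⊕ U = True ⊕ False = True
((Y ↔ U) → U) ↔ ((V ⊕ Y) ⊕ U) = False ↔ True = False
V ⊕ Y = True ⊕ False = True
V ↔ U = True ↔ False = False
(V ⊕ Y) ⊕ (V ↔ U) = True ⊕ False = True
((V ⊕ Y) ⊕ (V ↔ U)) ⊕ U = True ⊕ False = True
¬(((V ⊕ Y) ⊕ (V ↔ U)) ⊕ U) = ¬True = False
¬(((V ⊕ Y) ⊕ (V ↔ U)) ⊕ U) ⊕ U = False ⊕ False = False
U ↔ Y = False ↔ False = True
(¬(((V ⊕ Y) ⊕ (V ↔ U)) ⊕ U) ⊕ U) ↔ (U ↔ Y) = False ↔ True = False
(((Y ↔ U) → U) ↔ ((V ⊕ Y) ⊕ U)) ⊕ ((¬(((V ⊕ Y) ⊕ (V ↔ U)) ⊕ U) ⊕ U) ↔ (U ↔ Y)) = False ⊕ False = False
V ∨ Y = True ∨ False = True
((((Y ↔ U) → U) ↔ ((V ⊕ Y) ⊕ U)) ⊕ ((¬(((V ⊕ Y) ⊕ (V ↔ U)) ⊕ U) ⊕ U) ↔ (U ↔ Y))) ⊕ (V ∨ Y) = False ⊕ True = True

True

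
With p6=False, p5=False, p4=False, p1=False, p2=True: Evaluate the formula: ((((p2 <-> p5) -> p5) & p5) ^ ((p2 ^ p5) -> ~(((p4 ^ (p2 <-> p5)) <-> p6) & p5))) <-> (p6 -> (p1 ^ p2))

p2 <-> p5 = True <-> False = False
(p2 <-> p5) -> p5 = False -> False = True
((p2 <-> p5) -> p5) & p5 = True & False = False
p2 ^ p5 = True ^ False = True
p2 <-> p5 = True <-> False = False
p4 ^ (p2 <-> p5) = False ^ False = False
(p4 ^ (p2 <-> p5)) <-> p6 = False <-> False = True
((p4 ^ (p2 <-> p5)) <-> p6) & p5 = True & False = False
~(((p4 ^ (p2 <-> p5)) <-> p6) & p5) = ~False = True
(p2 ^ p5) -> ~(((p4 ^ (p2 <-> p5)) <-> p6) & p5) = True -> True = True
(((p2 <-> p5) -> p5) & p5) ^ ((p2 ^ p5) -> ~(((p4 ^ (p2 <-> p5)) <-> p6) & p5)) = False ^ True = True
p1 ^ p2 = False ^ True = True
p6 -> (p1 ^ p2) = False -> True = True
((((p2 <-> p5) -> p5) & p5) ^ ((p2 ^ p5) -> ~(((p4 ^ (p2 <-> p5)) <-> p6) & p5))) <-> (p6 -> (p1 ^ p2)) = True <-> True = True

True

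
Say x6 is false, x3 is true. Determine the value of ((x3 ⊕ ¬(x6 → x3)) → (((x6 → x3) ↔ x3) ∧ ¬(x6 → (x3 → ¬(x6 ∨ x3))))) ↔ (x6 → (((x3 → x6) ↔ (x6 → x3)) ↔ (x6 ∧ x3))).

x6 → x3 = False → True = True
¬(x6 → x3) = ¬True = False
x3 ⊕ ¬(x6 → x3) = True ⊕ False = True
x6 → x3 = False → True = True
(x6 → x3) ↔ x3 = True ↔ True = True
x6 ∨ x3 = False ∨ True = True
¬(x6 ∨ x3) = ¬True = False
x3 → ¬(x6 ∨ x3) = True → False = False
x6 → (x3 → ¬(x6 ∨ x3)) = False → False = True
¬(x6 → (x3 → ¬(x6 ∨ x3))) = ¬True = False
((x6 → x3) ↔ x3) ∧ ¬(x6 → (x3 → ¬(x6 ∨ x3))) = True ∧ False = False
(x3 ⊕ ¬(x6 → x3)) → (((x6 → x3) ↔ x3) ∧ ¬(x6 → (x3 → ¬(x6 ∨ x3)))) = True → False = False
x3 → x6 = True → False = False
x6 → x3 = False → True = True
(x3 → x6) ↔ (x6 → x3) = False ↔ True = False
x6 ∧ x3 = False ∧ True = False
((x3 → x6) ↔ (x6 → x3)) ↔ (x6 ∧ x3) = False ↔ False = True
x6 → (((x3 → x6) ↔ (x6 → x3)) ↔ (x6 ∧ x3)) = False → True = True
((x3 ⊕ ¬(x6 → x3)) → (((x6 → x3) ↔ x3) ∧ ¬(x6 → (x3 → ¬(x6 ∨ x3))))) ↔ (x6 → (((x3 → x6) ↔ (x6 → x3)) ↔ (x6 ∧ x3))) = False ↔ True = False

False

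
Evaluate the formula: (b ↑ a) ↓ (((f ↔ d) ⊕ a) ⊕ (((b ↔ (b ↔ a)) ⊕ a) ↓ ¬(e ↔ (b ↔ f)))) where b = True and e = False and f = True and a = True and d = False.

Substituting b=True, e=False, f=True, a=True, d=False:
b ↑ a = True ↑ True = False
f ↔ d = True ↔ False = False
(f ↔ d) ⊕ a = False ⊕ True = True
b ↔ a = True ↔ True = True
b ↔ (b ↔ a) = True ↔ True = True
(b ↔ (b ↔ a)) ⊕ a = True ⊕ True = False
b ↔ f = True ↔ True = True
e ↔ (b ↔ f) = False ↔ True = False
¬(e ↔ (b ↔ f)) = ¬False = True
((b ↔ (b ↔ a)) ⊕ a) ↓ ¬(e ↔ (b ↔ f)) = False ↓ True = False
((f ↔ d) ⊕ a) ⊕ (((b ↔ (b ↔ a)) ⊕ a) ↓ ¬(e ↔ (b ↔ f))) = True ⊕ False = True
(b ↑ a) ↓ (((f ↔ d) ⊕ a) ⊕ (((b ↔ (b ↔ a)) ⊕ a) ↓ ¬(e ↔ (b ↔ f)))) = False ↓ True = False

False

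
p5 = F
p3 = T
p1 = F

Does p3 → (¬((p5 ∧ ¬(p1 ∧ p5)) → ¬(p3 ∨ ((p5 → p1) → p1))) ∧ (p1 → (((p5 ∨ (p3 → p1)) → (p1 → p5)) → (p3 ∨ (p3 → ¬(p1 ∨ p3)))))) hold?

p1 ∧ p5 = F ∧ F = F
¬(p1 ∧ p5) = ¬F = T
p5 ∧ ¬(p1 ∧ p5) = F ∧ T = F
p5 → p1 = F → F = T
(p5 → p1) → p1 = T → F = F
p3 ∨ ((p5 → p1) → p1) = T ∨ F = T
¬(p3 ∨ ((p5 → p1) → p1)) = ¬T = F
(p5 ∧ ¬(p1 ∧ p5)) → ¬(p3 ∨ ((p5 → p1) → p1)) = F → F = T
¬((p5 ∧ ¬(p1 ∧ p5)) → ¬(p3 ∨ ((p5 → p1) → p1))) = ¬T = F
p3 → p1 = T → F = F
p5 ∨ (p3 → p1) = F ∨ F = F
p1 → p5 = F → F = T
(p5 ∨ (p3 → p1)) → (p1 → p5) = F → T = T
p1 ∨ p3 = F ∨ T = T
¬(p1 ∨ p3) = ¬T = F
p3 → ¬(p1 ∨ p3) = T → F = F
p3 ∨ (p3 → ¬(p1 ∨ p3)) = T ∨ F = T
((p5 ∨ (p3 → p1)) → (p1 → p5)) → (p3 ∨ (p3 → ¬(p1 ∨ p3))) = T → T = T
p1 → (((p5 ∨ (p3 → p1)) → (p1 → p5)) → (p3 ∨ (p3 → ¬(p1 ∨ p3)))) = F → T = T
¬((p5 ∧ ¬(p1 ∧ p5)) → ¬(p3 ∨ ((p5 → p1) → p1))) ∧ (p1 → (((p5 ∨ (p3 → p1)) → (p1 → p5)) → (p3 ∨ (p3 → ¬(p1 ∨ p3))))) = F ∧ T = F
p3 → (¬((p5 ∧ ¬(p1 ∧ p5)) → ¬(p3 ∨ ((p5 → p1) → p1))) ∧ (p1 → (((p5 ∨ (p3 → p1)) → (p1 → p5)) → (p3 ∨ (p3 → ¬(p1 ∨ p3)))))) = T → F = F

F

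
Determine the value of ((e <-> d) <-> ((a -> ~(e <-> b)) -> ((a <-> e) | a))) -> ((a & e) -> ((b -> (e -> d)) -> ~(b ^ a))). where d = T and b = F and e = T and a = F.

T

e <-> d = T <-> T = T
e <-> b = T <-> F = F
~(e <-> b) = ~F = T
a -> ~(e <-> b) = F -> T = T
a <-> e = F <-> T = F
(a <-> e) | a = F | F = F
(a -> ~(e <-> b)) -> ((a <-> e) | a) = T -> F = F
(e <-> d) <-> ((a -> ~(e <-> b)) -> ((a <-> e) | a)) = T <-> F = F
a & e = F & T = F
e -> d = T -> T = T
b -> (e -> d) = F -> T = T
b ^ a = F ^ F = F
~(b ^ a) = ~F = T
(b -> (e -> d)) -> ~(b ^ a) = T -> T = T
(a & e) -> ((b -> (e -> d)) -> ~(b ^ a)) = F -> T = T
((e <-> d) <-> ((a -> ~(e <-> b)) -> ((a <-> e) | a))) -> ((a & e) -> ((b -> (e -> d)) -> ~(b ^ a))) = F -> T = T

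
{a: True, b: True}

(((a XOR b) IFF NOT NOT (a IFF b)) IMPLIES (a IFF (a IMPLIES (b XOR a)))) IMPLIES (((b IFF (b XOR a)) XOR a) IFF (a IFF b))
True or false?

Substituting a=True, b=True:
a XOR b = True XOR True = False
a IFF b = True IFF True = True
NOT (a IFF b) = NOT True = False
NOT NOT (a IFF b) = NOT False = True
(a XOR b) IFF NOT NOT (a IFF b) = False IFF True = False
b XOR a = True XOR True = False
a IMPLIES (b XOR a) = True IMPLIES False = False
a IFF (a IMPLIES (b XOR a)) = True IFF False = False
((a XOR b) IFF NOT NOT (a IFF b)) IMPLIES (a IFF (a IMPLIES (b XOR a))) = False IMPLIES False = True
b XOR a = True XOR True = False
b IFF (b XOR a) = True IFF False = False
(b IFF (b XOR a)) XOR a = False XOR True = True
a IFF b = True IFF True = True
((b IFF (b XOR a)) XOR a) IFF (a IFF b) = True IFF True = True
(((a XOR b) IFF NOT NOT (a IFF b)) IMPLIES (a IFF (a IMPLIES (b XOR a)))) IMPLIES (((b IFF (b XOR a)) XOR a) IFF (a IFF b)) = True IMPLIES True = True

True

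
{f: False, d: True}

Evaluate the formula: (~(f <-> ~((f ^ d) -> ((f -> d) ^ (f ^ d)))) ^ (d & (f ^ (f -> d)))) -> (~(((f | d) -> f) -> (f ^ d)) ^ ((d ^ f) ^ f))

True

f ^ d = False ^ True = True
f -> d = False -> True = True
f ^ d = False ^ True = True
(f -> d) ^ (f ^ d) = True ^ True = False
(f ^ d) -> ((f -> d) ^ (f ^ d)) = True -> False = False
~((f ^ d) -> ((f -> d) ^ (f ^ d))) = ~False = True
f <-> ~((f ^ d) -> ((f -> d) ^ (f ^ d))) = False <-> True = False
~(f <-> ~((f ^ d) -> ((f -> d) ^ (f ^ d)))) = ~False = True
f -> d = False -> True = True
f ^ (f -> d) = False ^ True = True
d & (f ^ (f -> d)) = True & True = True
~(f <-> ~((f ^ d) -> ((f -> d) ^ (f ^ d)))) ^ (d & (f ^ (f -> d))) = True ^ True = False
f | d = False | True = True
(f | d) -> f = True -> False = False
f ^ d = False ^ True = True
((f | d) -> f) -> (f ^ d) = False -> True = True
~(((f | d) -> f) -> (f ^ d)) = ~True = False
d ^ f = True ^ False = True
(d ^ f) ^ f = True ^ False = True
~(((f | d) -> f) -> (f ^ d)) ^ ((d ^ f) ^ f) = False ^ True = True
(~(f <-> ~((f ^ d) -> ((f -> d) ^ (f ^ d)))) ^ (d & (f ^ (f -> d)))) -> (~(((f | d) -> f) -> (f ^ d)) ^ ((d ^ f) ^ f)) = False -> True = True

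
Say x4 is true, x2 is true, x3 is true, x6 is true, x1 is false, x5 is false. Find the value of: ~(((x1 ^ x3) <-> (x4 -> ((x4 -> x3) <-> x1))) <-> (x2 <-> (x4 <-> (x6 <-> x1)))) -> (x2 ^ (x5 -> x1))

True

Substituting x4=True, x2=True, x3=True, x6=True, x1=False, x5=False:
x1 ^ x3 = False ^ True = True
x4 -> x3 = True -> True = True
(x4 -> x3) <-> x1 = True <-> False = False
x4 -> ((x4 -> x3) <-> x1) = True -> False = False
(x1 ^ x3) <-> (x4 -> ((x4 -> x3) <-> x1)) = True <-> False = False
x6 <-> x1 = True <-> False = False
x4 <-> (x6 <-> x1) = True <-> False = False
x2 <-> (x4 <-> (x6 <-> x1)) = True <-> False = False
((x1 ^ x3) <-> (x4 -> ((x4 -> x3) <-> x1))) <-> (x2 <-> (x4 <-> (x6 <-> x1))) = False <-> False = True
~(((x1 ^ x3) <-> (x4 -> ((x4 -> x3) <-> x1))) <-> (x2 <-> (x4 <-> (x6 <-> x1)))) = ~True = False
x5 -> x1 = False -> False = True
x2 ^ (x5 -> x1) = True ^ True = False
~(((x1 ^ x3) <-> (x4 -> ((x4 -> x3) <-> x1))) <-> (x2 <-> (x4 <-> (x6 <-> x1)))) -> (x2 ^ (x5 -> x1)) = False -> False = True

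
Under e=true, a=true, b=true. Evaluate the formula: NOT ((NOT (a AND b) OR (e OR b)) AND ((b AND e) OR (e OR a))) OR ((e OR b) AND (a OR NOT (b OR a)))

a AND b = true AND true = true
NOT (a AND b) = NOT true = false
e OR b = true OR true = true
NOT (a AND b) OR (e OR b) = false OR true = true
b AND e = true AND true = true
e OR a = true OR true = true
(b AND e) OR (e OR a) = true OR true = true
(NOT (a AND b) OR (e OR b)) AND ((b AND e) OR (e OR a)) = true AND true = true
NOT ((NOT (a AND b) OR (e OR b)) AND ((b AND e) OR (e OR a))) = NOT true = false
e OR b = true OR true = true
b OR a = true OR true = true
NOT (b OR a) = NOT true = false
a OR NOT (b OR a) = true OR false = true
(e OR b) AND (a OR NOT (b OR a)) = true AND true = true
NOT ((NOT (a AND b) OR (e OR b)) AND ((b AND e) OR (e OR a))) OR ((e OR b) AND (a OR NOT (b OR a))) = false OR true = true

true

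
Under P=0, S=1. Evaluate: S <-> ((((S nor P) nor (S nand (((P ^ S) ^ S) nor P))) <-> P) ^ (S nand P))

Substituting P=0, S=1:
S nor P = 1 nor 0 = 0
P ^ S = 0 ^ 1 = 1
(P ^ S) ^ S = 1 ^ 1 = 0
((P ^ S) ^ S) nor P = 0 nor 0 = 1
S nand (((P ^ S) ^ S) nor P) = 1 nand 1 = 0
(S nor P) nor (S nand (((P ^ S) ^ S) nor P)) = 0 nor 0 = 1
((S nor P) nor (S nand (((P ^ S) ^ S) nor P))) <-> P = 1 <-> 0 = 0
S nand P = 1 nand 0 = 1
(((S nor P) nor (S nand (((P ^ S) ^ S) nor P))) <-> P) ^ (S nand P) = 0 ^ 1 = 1
S <-> ((((S nor P) nor (S nand (((P ^ S) ^ S) nor P))) <-> P) ^ (S nand P)) = 1 <-> 1 = 1

1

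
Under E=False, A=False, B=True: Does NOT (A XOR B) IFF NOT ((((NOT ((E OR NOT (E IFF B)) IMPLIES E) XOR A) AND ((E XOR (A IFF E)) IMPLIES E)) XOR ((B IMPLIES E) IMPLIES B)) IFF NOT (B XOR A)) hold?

False

A XOR B = False XOR True = True
NOT (A XOR B) = NOT True = False
E IFF B = False IFF True = False
NOT (E IFF B) = NOT False = True
E OR NOT (E IFF B) = False OR True = True
(E OR NOT (E IFF B)) IMPLIES E = True IMPLIES False = False
NOT ((E OR NOT (E IFF B)) IMPLIES E) = NOT False = True
NOT ((E OR NOT (E IFF B)) IMPLIES E) XOR A = True XOR False = True
A IFF E = False IFF False = True
E XOR (A IFF E) = False XOR True = True
(E XOR (A IFF E)) IMPLIES E = True IMPLIES False = False
(NOT ((E OR NOT (E IFF B)) IMPLIES E) XOR A) AND ((E XOR (A IFF E)) IMPLIES E) = True AND False = False
B IMPLIES E = True IMPLIES False = False
(B IMPLIES E) IMPLIES B = False IMPLIES True = True
((NOT ((E OR NOT (E IFF B)) IMPLIES E) XOR A) AND ((E XOR (A IFF E)) IMPLIES E)) XOR ((B IMPLIES E) IMPLIES B) = False XOR True = True
B XOR A = True XOR False = True
NOT (B XOR A) = NOT True = False
(((NOT ((E OR NOT (E IFF B)) IMPLIES E) XOR A) AND ((E XOR (A IFF E)) IMPLIES E)) XOR ((B IMPLIES E) IMPLIES B)) IFF NOT (B XOR A) = True IFF False = False
NOT ((((NOT ((E OR NOT (E IFF B)) IMPLIES E) XOR A) AND ((E XOR (A IFF E)) IMPLIES E)) XOR ((B IMPLIES E) IMPLIES B)) IFF NOT (B XOR A)) = NOT False = True
NOT (A XOR B) IFF NOT ((((NOT ((E OR NOT (E IFF B)) IMPLIES E) XOR A) AND ((E XOR (A IFF E)) IMPLIES E)) XOR ((B IMPLIES E) IMPLIES B)) IFF NOT (B XOR A)) = False IFF True = False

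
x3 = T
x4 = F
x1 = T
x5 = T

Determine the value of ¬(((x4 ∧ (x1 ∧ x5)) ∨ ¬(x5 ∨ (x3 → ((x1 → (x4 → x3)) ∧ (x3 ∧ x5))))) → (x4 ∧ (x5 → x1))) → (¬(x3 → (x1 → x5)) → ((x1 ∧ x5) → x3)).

Substituting x3=T, x4=F, x1=T, x5=T:
x1 ∧ x5 = T ∧ T = T
x4 ∧ (x1 ∧ x5) = F ∧ T = F
x4 → x3 = F → T = T
x1 → (x4 → x3) = T → T = T
x3 ∧ x5 = T ∧ T = T
(x1 → (x4 → x3)) ∧ (x3 ∧ x5) = T ∧ T = T
x3 → ((x1 → (x4 → x3)) ∧ (x3 ∧ x5)) = T → T = T
x5 ∨ (x3 → ((x1 → (x4 → x3)) ∧ (x3 ∧ x5))) = T ∨ T = T
¬(x5 ∨ (x3 → ((x1 → (x4 → x3)) ∧ (x3 ∧ x5)))) = ¬T = F
(x4 ∧ (x1 ∧ x5)) ∨ ¬(x5 ∨ (x3 → ((x1 → (x4 → x3)) ∧ (x3 ∧ x5)))) = F ∨ F = F
x5 → x1 = T → T = T
x4 ∧ (x5 → x1) = F ∧ T = F
((x4 ∧ (x1 ∧ x5)) ∨ ¬(x5 ∨ (x3 → ((x1 → (x4 → x3)) ∧ (x3 ∧ x5))))) → (x4 ∧ (x5 → x1)) = F → F = T
¬(((x4 ∧ (x1 ∧ x5)) ∨ ¬(x5 ∨ (x3 → ((x1 → (x4 → x3)) ∧ (x3 ∧ x5))))) → (x4 ∧ (x5 → x1))) = ¬T = F
x1 → x5 = T → T = T
x3 → (x1 → x5) = T → T = T
¬(x3 → (x1 → x5)) = ¬T = F
x1 ∧ x5 = T ∧ T = T
(x1 ∧ x5) → x3 = T → T = T
¬(x3 → (x1 → x5)) → ((x1 ∧ x5) → x3) = F → T = T
¬(((x4 ∧ (x1 ∧ x5)) ∨ ¬(x5 ∨ (x3 → ((x1 → (x4 → x3)) ∧ (x3 ∧ x5))))) → (x4 ∧ (x5 → x1))) → (¬(x3 → (x1 → x5)) → ((x1 ∧ x5) → x3)) = F → T = T

T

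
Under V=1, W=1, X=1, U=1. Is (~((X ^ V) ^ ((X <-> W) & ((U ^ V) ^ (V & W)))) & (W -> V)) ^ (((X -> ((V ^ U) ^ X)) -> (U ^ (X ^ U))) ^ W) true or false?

0

X ^ V = 1 ^ 1 = 0
X <-> W = 1 <-> 1 = 1
U ^ V = 1 ^ 1 = 0
V & W = 1 & 1 = 1
(U ^ V) ^ (V & W) = 0 ^ 1 = 1
(X <-> W) & ((U ^ V) ^ (V & W)) = 1 & 1 = 1
(X ^ V) ^ ((X <-> W) & ((U ^ V) ^ (V & W))) = 0 ^ 1 = 1
~((X ^ V) ^ ((X <-> W) & ((U ^ V) ^ (V & W)))) = ~1 = 0
W -> V = 1 -> 1 = 1
~((X ^ V) ^ ((X <-> W) & ((U ^ V) ^ (V & W)))) & (W -> V) = 0 & 1 = 0
V ^ U = 1 ^ 1 = 0
(V ^ U) ^ X = 0 ^ 1 = 1
X -> ((V ^ U) ^ X) = 1 -> 1 = 1
X ^ U = 1 ^ 1 = 0
U ^ (X ^ U) = 1 ^ 0 = 1
(X -> ((V ^ U) ^ X)) -> (U ^ (X ^ U)) = 1 -> 1 = 1
((X -> ((V ^ U) ^ X)) -> (U ^ (X ^ U))) ^ W = 1 ^ 1 = 0
(~((X ^ V) ^ ((X <-> W) & ((U ^ V) ^ (V & W)))) & (W -> V)) ^ (((X -> ((V ^ U) ^ X)) -> (U ^ (X ^ U))) ^ W) = 0 ^ 0 = 0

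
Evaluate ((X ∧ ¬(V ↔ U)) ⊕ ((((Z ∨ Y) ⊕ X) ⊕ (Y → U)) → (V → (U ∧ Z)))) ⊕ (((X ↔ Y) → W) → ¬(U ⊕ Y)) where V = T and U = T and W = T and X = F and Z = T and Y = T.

F

V ↔ U = T ↔ T = T
¬(V ↔ U) = ¬T = F
X ∧ ¬(V ↔ U) = F ∧ F = F
Z ∨ Y = T ∨ T = T
(Z ∨ Y) ⊕ X = T ⊕ F = T
Y → U = T → T = T
((Z ∨ Y) ⊕ X) ⊕ (Y → U) = T ⊕ T = F
U ∧ Z = T ∧ T = T
V → (U ∧ Z) = T → T = T
(((Z ∨ Y) ⊕ X) ⊕ (Y → U)) → (V → (U ∧ Z)) = F → T = T
(X ∧ ¬(V ↔ U)) ⊕ ((((Z ∨ Y) ⊕ X) ⊕ (Y → U)) → (V → (U ∧ Z))) = F ⊕ T = T
X ↔ Y = F ↔ T = F
(X ↔ Y) → W = F → T = T
U ⊕ Y = T ⊕ T = F
¬(U ⊕ Y) = ¬F = T
((X ↔ Y) → W) → ¬(U ⊕ Y) = T → T = T
((X ∧ ¬(V ↔ U)) ⊕ ((((Z ∨ Y) ⊕ X) ⊕ (Y → U)) → (V → (U ∧ Z)))) ⊕ (((X ↔ Y) → W) → ¬(U ⊕ Y)) = T ⊕ T = F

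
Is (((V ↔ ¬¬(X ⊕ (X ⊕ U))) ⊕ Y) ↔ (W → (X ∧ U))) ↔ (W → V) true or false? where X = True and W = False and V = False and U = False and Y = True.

False

X ⊕ U = True ⊕ False = True
X ⊕ (X ⊕ U) = True ⊕ True = False
¬(X ⊕ (X ⊕ U)) = ¬False = True
¬¬(X ⊕ (X ⊕ U)) = ¬True = False
V ↔ ¬¬(X ⊕ (X ⊕ U)) = False ↔ False = True
(V ↔ ¬¬(X ⊕ (X ⊕ U))) ⊕ Y = True ⊕ True = False
X ∧ U = True ∧ False = False
W → (X ∧ U) = False → False = True
((V ↔ ¬¬(X ⊕ (X ⊕ U))) ⊕ Y) ↔ (W → (X ∧ U)) = False ↔ True = False
W → V = False → False = True
(((V ↔ ¬¬(X ⊕ (X ⊕ U))) ⊕ Y) ↔ (W → (X ∧ U))) ↔ (W → V) = False ↔ True = False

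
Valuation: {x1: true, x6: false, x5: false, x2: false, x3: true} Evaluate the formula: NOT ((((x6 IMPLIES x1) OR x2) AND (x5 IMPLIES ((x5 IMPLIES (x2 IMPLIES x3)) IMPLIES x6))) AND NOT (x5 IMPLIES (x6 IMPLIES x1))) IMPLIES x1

true

x6 IMPLIES x1 = false IMPLIES true = true
(x6 IMPLIES x1) OR x2 = true OR false = true
x2 IMPLIES x3 = false IMPLIES true = true
x5 IMPLIES (x2 IMPLIES x3) = false IMPLIES true = true
(x5 IMPLIES (x2 IMPLIES x3)) IMPLIES x6 = true IMPLIES false = false
x5 IMPLIES ((x5 IMPLIES (x2 IMPLIES x3)) IMPLIES x6) = false IMPLIES false = true
((x6 IMPLIES x1) OR x2) AND (x5 IMPLIES ((x5 IMPLIES (x2 IMPLIES x3)) IMPLIES x6)) = true AND true = true
x6 IMPLIES x1 = false IMPLIES true = true
x5 IMPLIES (x6 IMPLIES x1) = false IMPLIES true = true
NOT (x5 IMPLIES (x6 IMPLIES x1)) = NOT true = false
(((x6 IMPLIES x1) OR x2) AND (x5 IMPLIES ((x5 IMPLIES (x2 IMPLIES x3)) IMPLIES x6))) AND NOT (x5 IMPLIES (x6 IMPLIES x1)) = true AND false = false
NOT ((((x6 IMPLIES x1) OR x2) AND (x5 IMPLIES ((x5 IMPLIES (x2 IMPLIES x3)) IMPLIES x6))) AND NOT (x5 IMPLIES (x6 IMPLIES x1))) = NOT false = true
NOT ((((x6 IMPLIES x1) OR x2) AND (x5 IMPLIES ((x5 IMPLIES (x2 IMPLIES x3)) IMPLIES x6))) AND NOT (x5 IMPLIES (x6 IMPLIES x1))) IMPLIES x1 = true IMPLIES true = true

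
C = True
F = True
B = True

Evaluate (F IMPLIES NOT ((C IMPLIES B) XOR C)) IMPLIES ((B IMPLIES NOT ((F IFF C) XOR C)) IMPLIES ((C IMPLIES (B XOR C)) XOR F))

C IMPLIES B = True IMPLIES True = True
(C IMPLIES B) XOR C = True XOR True = False
NOT ((C IMPLIES B) XOR C) = NOT False = True
F IMPLIES NOT ((C IMPLIES B) XOR C) = True IMPLIES True = True
F IFF C = True IFF True = True
(F IFF C) XOR C = True XOR True = False
NOT ((F IFF C) XOR C) = NOT False = True
B IMPLIES NOT ((F IFF C) XOR C) = True IMPLIES True = True
B XOR C = True XOR True = False
C IMPLIES (B XOR C) = True IMPLIES False = False
(C IMPLIES (B XOR C)) XOR F = False XOR True = True
(B IMPLIES NOT ((F IFF C) XOR C)) IMPLIES ((C IMPLIES (B XOR C)) XOR F) = True IMPLIES True = True
(F IMPLIES NOT ((C IMPLIES B) XOR C)) IMPLIES ((B IMPLIES NOT ((F IFF C) XOR C)) IMPLIES ((C IMPLIES (B XOR C)) XOR F)) = True IMPLIES True = True

True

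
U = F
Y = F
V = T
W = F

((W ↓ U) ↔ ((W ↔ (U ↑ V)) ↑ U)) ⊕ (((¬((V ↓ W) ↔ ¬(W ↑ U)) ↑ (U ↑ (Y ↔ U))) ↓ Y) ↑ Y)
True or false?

Substituting U=F, Y=F, V=T, W=F:
W ↓ U = F ↓ F = T
U ↑ V = F ↑ T = T
W ↔ (U ↑ V) = F ↔ T = F
(W ↔ (U ↑ V)) ↑ U = F ↑ F = T
(W ↓ U) ↔ ((W ↔ (U ↑ V)) ↑ U) = T ↔ T = T
V ↓ W = T ↓ F = F
W ↑ U = F ↑ F = T
¬(W ↑ U) = ¬T = F
(V ↓ W) ↔ ¬(W ↑ U) = F ↔ F = T
¬((V ↓ W) ↔ ¬(W ↑ U)) = ¬T = F
Y ↔ U = F ↔ F = T
U ↑ (Y ↔ U) = F ↑ T = T
¬((V ↓ W) ↔ ¬(W ↑ U)) ↑ (U ↑ (Y ↔ U)) = F ↑ T = T
(¬((V ↓ W) ↔ ¬(W ↑ U)) ↑ (U ↑ (Y ↔ U))) ↓ Y = T ↓ F = F
((¬((V ↓ W) ↔ ¬(W ↑ U)) ↑ (U ↑ (Y ↔ U))) ↓ Y) ↑ Y = F ↑ F = T
((W ↓ U) ↔ ((W ↔ (U ↑ V)) ↑ U)) ⊕ (((¬((V ↓ W) ↔ ¬(W ↑ U)) ↑ (U ↑ (Y ↔ U))) ↓ Y) ↑ Y) = T ⊕ T = F

F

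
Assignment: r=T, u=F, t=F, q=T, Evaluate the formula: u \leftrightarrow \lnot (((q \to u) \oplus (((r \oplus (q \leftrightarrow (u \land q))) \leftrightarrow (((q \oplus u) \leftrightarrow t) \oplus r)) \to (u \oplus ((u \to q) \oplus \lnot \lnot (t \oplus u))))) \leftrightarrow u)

q \to u = T \to F = F
u \land q = F \land T = F
q \leftrightarrow (u \land q) = T \leftrightarrow F = F
r \oplus (q \leftrightarrow (u \land q)) = T \oplus F = T
q \oplus u = T \oplus F = T
(q \oplus u) \leftrightarrow t = T \leftrightarrow F = F
((q \oplus u) \leftrightarrow t) \oplus r = F \oplus T = T
(r \oplus (q \leftrightarrow (u \land q))) \leftrightarrow (((q \oplus u) \leftrightarrow t) \oplus r) = T \leftrightarrow T = T
u \to q = F \to T = T
t \oplus u = F \oplus F = F
\lnot (t \oplus u) = \lnot F = T
\lnot \lnot (t \oplus u) = \lnot T = F
(u \to q) \oplus \lnot \lnot (t \oplus u) = T \oplus F = T
u \oplus ((u \to q) \oplus \lnot \lnot (t \oplus u)) = F \oplus T = T
((r \oplus (q \leftrightarrow (u \land q))) \leftrightarrow (((q \oplus u) \leftrightarrow t) \oplus r)) \to (u \oplus ((u \to q) \oplus \lnot \lnot (t \oplus u))) = T \to T = T
(q \to u) \oplus (((r \oplus (q \leftrightarrow (u \land q))) \leftrightarrow (((q \oplus u) \leftrightarrow t) \oplus r)) \to (u \oplus ((u \to q) \oplus \lnot \lnot (t \oplus u)))) = F \oplus T = T
((q \to u) \oplus (((r \oplus (q \leftrightarrow (u \land q))) \leftrightarrow (((q \oplus u) \leftrightarrow t) \oplus r)) \to (u \oplus ((u \to q) \oplus \lnot \lnot (t \oplus u))))) \leftrightarrow u = T \leftrightarrow F = F
\lnot (((q \to u) \oplus (((r \oplus (q \leftrightarrow (u \land q))) \leftrightarrow (((q \oplus u) \leftrightarrow t) \oplus r)) \to (u \oplus ((u \to q) \oplus \lnot \lnot (t \oplus u))))) \leftrightarrow u) = \lnot F = T
u \leftrightarrow \lnot (((q \to u) \oplus (((r \oplus (q \leftrightarrow (u \land q))) \leftrightarrow (((q \oplus u) \leftrightarrow t) \oplus r)) \to (u \oplus ((u \to q) \oplus \lnot \lnot (t \oplus u))))) \leftrightarrow u) = F \leftrightarrow T = F

F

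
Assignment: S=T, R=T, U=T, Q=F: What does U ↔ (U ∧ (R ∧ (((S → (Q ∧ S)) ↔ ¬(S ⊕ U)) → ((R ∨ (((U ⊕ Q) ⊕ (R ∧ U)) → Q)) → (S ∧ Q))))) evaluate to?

Substituting S=T, R=T, U=T, Q=F:
Q ∧ S = F ∧ T = F
S → (Q ∧ S) = T → F = F
S ⊕ U = T ⊕ T = F
¬(S ⊕ U) = ¬F = T
(S → (Q ∧ S)) ↔ ¬(S ⊕ U) = F ↔ T = F
U ⊕ Q = T ⊕ F = T
R ∧ U = T ∧ T = T
(U ⊕ Q) ⊕ (R ∧ U) = T ⊕ T = F
((U ⊕ Q) ⊕ (R ∧ U)) → Q = F → F = T
R ∨ (((U ⊕ Q) ⊕ (R ∧ U)) → Q) = T ∨ T = T
S ∧ Q = T ∧ F = F
(R ∨ (((U ⊕ Q) ⊕ (R ∧ U)) → Q)) → (S ∧ Q) = T → F = F
((S → (Q ∧ S)) ↔ ¬(S ⊕ U)) → ((R ∨ (((U ⊕ Q) ⊕ (R ∧ U)) → Q)) → (S ∧ Q)) = F → F = T
R ∧ (((S → (Q ∧ S)) ↔ ¬(S ⊕ U)) → ((R ∨ (((U ⊕ Q) ⊕ (R ∧ U)) → Q)) → (S ∧ Q))) = T ∧ T = T
U ∧ (R ∧ (((S → (Q ∧ S)) ↔ ¬(S ⊕ U)) → ((R ∨ (((U ⊕ Q) ⊕ (R ∧ U)) → Q)) → (S ∧ Q)))) = T ∧ T = T
U ↔ (U ∧ (R ∧ (((S → (Q ∧ S)) ↔ ¬(S ⊕ U)) → ((R ∨ (((U ⊕ Q) ⊕ (R ∧ U)) → Q)) → (S ∧ Q))))) = T ↔ T = T

T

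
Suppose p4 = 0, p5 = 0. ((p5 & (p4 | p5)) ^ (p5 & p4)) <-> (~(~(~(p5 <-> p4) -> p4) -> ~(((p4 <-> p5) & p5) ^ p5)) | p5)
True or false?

Substituting p4=0, p5=0:
p4 | p5 = 0 | 0 = 0
p5 & (p4 | p5) = 0 & 0 = 0
p5 & p4 = 0 & 0 = 0
(p5 & (p4 | p5)) ^ (p5 & p4) = 0 ^ 0 = 0
p5 <-> p4 = 0 <-> 0 = 1
~(p5 <-> p4) = ~1 = 0
~(p5 <-> p4) -> p4 = 0 -> 0 = 1
~(~(p5 <-> p4) -> p4) = ~1 = 0
p4 <-> p5 = 0 <-> 0 = 1
(p4 <-> p5) & p5 = 1 & 0 = 0
((p4 <-> p5) & p5) ^ p5 = 0 ^ 0 = 0
~(((p4 <-> p5) & p5) ^ p5) = ~0 = 1
~(~(p5 <-> p4) -> p4) -> ~(((p4 <-> p5) & p5) ^ p5) = 0 -> 1 = 1
~(~(~(p5 <-> p4) -> p4) -> ~(((p4 <-> p5) & p5) ^ p5)) = ~1 = 0
~(~(~(p5 <-> p4) -> p4) -> ~(((p4 <-> p5) & p5) ^ p5)) | p5 = 0 | 0 = 0
((p5 & (p4 | p5)) ^ (p5 & p4)) <-> (~(~(~(p5 <-> p4) -> p4) -> ~(((p4 <-> p5) & p5) ^ p5)) | p5) = 0 <-> 0 = 1

1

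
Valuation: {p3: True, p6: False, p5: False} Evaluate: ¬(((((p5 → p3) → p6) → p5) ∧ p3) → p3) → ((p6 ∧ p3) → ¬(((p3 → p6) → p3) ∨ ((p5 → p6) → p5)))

True

p5 → p3 = False → True = True
(p5 → p3) → p6 = True → False = False
((p5 → p3) → p6) → p5 = False → False = True
(((p5 → p3) → p6) → p5) ∧ p3 = True ∧ True = True
((((p5 → p3) → p6) → p5) ∧ p3) → p3 = True → True = True
¬(((((p5 → p3) → p6) → p5) ∧ p3) → p3) = ¬True = False
p6 ∧ p3 = False ∧ True = False
p3 → p6 = True → False = False
(p3 → p6) → p3 = False → True = True
p5 → p6 = False → False = True
(p5 → p6) → p5 = True → False = False
((p3 → p6) → p3) ∨ ((p5 → p6) → p5) = True ∨ False = True
¬(((p3 → p6) → p3) ∨ ((p5 → p6) → p5)) = ¬True = False
(p6 ∧ p3) → ¬(((p3 → p6) → p3) ∨ ((p5 → p6) → p5)) = False → False = True
¬(((((p5 → p3) → p6) → p5) ∧ p3) → p3) → ((p6 ∧ p3) → ¬(((p3 → p6) → p3) ∨ ((p5 → p6) → p5))) = False → True = True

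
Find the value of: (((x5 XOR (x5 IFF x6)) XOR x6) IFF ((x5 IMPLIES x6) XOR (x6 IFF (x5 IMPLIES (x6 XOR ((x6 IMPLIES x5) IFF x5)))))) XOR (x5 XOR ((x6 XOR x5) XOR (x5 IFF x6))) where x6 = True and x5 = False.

Substituting x6=True, x5=False:
x5 IFF x6 = False IFF True = False
x5 XOR (x5 IFF x6) = False XOR False = False
(x5 XOR (x5 IFF x6)) XOR x6 = False XOR True = True
x5 IMPLIES x6 = False IMPLIES True = True
x6 IMPLIES x5 = True IMPLIES False = False
(x6 IMPLIES x5) IFF x5 = False IFF False = True
x6 XOR ((x6 IMPLIES x5) IFF x5) = True XOR True = False
x5 IMPLIES (x6 XOR ((x6 IMPLIES x5) IFF x5)) = False IMPLIES False = True
x6 IFF (x5 IMPLIES (x6 XOR ((x6 IMPLIES x5) IFF x5))) = True IFF True = True
(x5 IMPLIES x6) XOR (x6 IFF (x5 IMPLIES (x6 XOR ((x6 IMPLIES x5) IFF x5)))) = True XOR True = False
((x5 XOR (x5 IFF x6)) XOR x6) IFF ((x5 IMPLIES x6) XOR (x6 IFF (x5 IMPLIES (x6 XOR ((x6 IMPLIES x5) IFF x5))))) = True IFF False = False
x6 XOR x5 = True XOR False = True
x5 IFF x6 = False IFF True = False
(x6 XOR x5) XOR (x5 IFF x6) = True XOR False = True
x5 XOR ((x6 XOR x5) XOR (x5 IFF x6)) = False XOR True = True
(((x5 XOR (x5 IFF x6)) XOR x6) IFF ((x5 IMPLIES x6) XOR (x6 IFF (x5 IMPLIES (x6 XOR ((x6 IMPLIES x5) IFF x5)))))) XOR (x5 XOR ((x6 XOR x5) XOR (x5 IFF x6))) = False XOR True = True

True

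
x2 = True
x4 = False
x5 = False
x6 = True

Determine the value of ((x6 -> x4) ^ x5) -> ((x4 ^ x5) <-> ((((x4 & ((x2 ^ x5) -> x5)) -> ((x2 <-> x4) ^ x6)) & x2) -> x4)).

True

x6 -> x4 = True -> False = False
(x6 -> x4) ^ x5 = False ^ False = False
x4 ^ x5 = False ^ False = False
x2 ^ x5 = True ^ False = True
(x2 ^ x5) -> x5 = True -> False = False
x4 & ((x2 ^ x5) -> x5) = False & False = False
x2 <-> x4 = True <-> False = False
(x2 <-> x4) ^ x6 = False ^ True = True
(x4 & ((x2 ^ x5) -> x5)) -> ((x2 <-> x4) ^ x6) = False -> True = True
((x4 & ((x2 ^ x5) -> x5)) -> ((x2 <-> x4) ^ x6)) & x2 = True & True = True
(((x4 & ((x2 ^ x5) -> x5)) -> ((x2 <-> x4) ^ x6)) & x2) -> x4 = True -> False = False
(x4 ^ x5) <-> ((((x4 & ((x2 ^ x5) -> x5)) -> ((x2 <-> x4) ^ x6)) & x2) -> x4) = False <-> False = True
((x6 -> x4) ^ x5) -> ((x4 ^ x5) <-> ((((x4 & ((x2 ^ x5) -> x5)) -> ((x2 <-> x4) ^ x6)) & x2) -> x4)) = False -> True = True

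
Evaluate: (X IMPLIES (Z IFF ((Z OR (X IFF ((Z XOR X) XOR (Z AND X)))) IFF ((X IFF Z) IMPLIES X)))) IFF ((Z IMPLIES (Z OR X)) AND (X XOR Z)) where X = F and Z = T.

T

Z XOR X = T XOR F = T
Z AND X = T AND F = F
(Z XOR X) XOR (Z AND X) = T XOR F = T
X IFF ((Z XOR X) XOR (Z AND X)) = F IFF T = F
Z OR (X IFF ((Z XOR X) XOR (Z AND X))) = T OR F = T
X IFF Z = F IFF T = F
(X IFF Z) IMPLIES X = F IMPLIES F = T
(Z OR (X IFF ((Z XOR X) XOR (Z AND X)))) IFF ((X IFF Z) IMPLIES X) = T IFF T = T
Z IFF ((Z OR (X IFF ((Z XOR X) XOR (Z AND X)))) IFF ((X IFF Z) IMPLIES X)) = T IFF T = T
X IMPLIES (Z IFF ((Z OR (X IFF ((Z XOR X) XOR (Z AND X)))) IFF ((X IFF Z) IMPLIES X))) = F IMPLIES T = T
Z OR X = T OR F = T
Z IMPLIES (Z OR X) = T IMPLIES T = T
X XOR Z = F XOR T = T
(Z IMPLIES (Z OR X)) AND (X XOR Z) = T AND T = T
(X IMPLIES (Z IFF ((Z OR (X IFF ((Z XOR X) XOR (Z AND X)))) IFF ((X IFF Z) IMPLIES X)))) IFF ((Z IMPLIES (Z OR X)) AND (X XOR Z)) = T IFF T = T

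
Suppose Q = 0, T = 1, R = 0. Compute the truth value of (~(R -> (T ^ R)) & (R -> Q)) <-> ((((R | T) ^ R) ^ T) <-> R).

T ^ R = 1 ^ 0 = 1
R -> (T ^ R) = 0 -> 1 = 1
~(R -> (T ^ R)) = ~1 = 0
R -> Q = 0 -> 0 = 1
~(R -> (T ^ R)) & (R -> Q) = 0 & 1 = 0
R | T = 0 | 1 = 1
(R | T) ^ R = 1 ^ 0 = 1
((R | T) ^ R) ^ T = 1 ^ 1 = 0
(((R | T) ^ R) ^ T) <-> R = 0 <-> 0 = 1
(~(R -> (T ^ R)) & (R -> Q)) <-> ((((R | T) ^ R) ^ T) <-> R) = 0 <-> 1 = 0

0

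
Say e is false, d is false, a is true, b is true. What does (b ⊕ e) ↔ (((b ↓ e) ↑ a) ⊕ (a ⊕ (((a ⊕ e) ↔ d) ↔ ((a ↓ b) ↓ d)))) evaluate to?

False

Substituting e=False, d=False, a=True, b=True:
b ⊕ e = True ⊕ False = True
b ↓ e = True ↓ False = False
(b ↓ e) ↑ a = False ↑ True = True
a ⊕ e = True ⊕ False = True
(a ⊕ e) ↔ d = True ↔ False = False
a ↓ b = True ↓ True = False
(a ↓ b) ↓ d = False ↓ False = True
((a ⊕ e) ↔ d) ↔ ((a ↓ b) ↓ d) = False ↔ True = False
a ⊕ (((a ⊕ e) ↔ d) ↔ ((a ↓ b) ↓ d)) = True ⊕ False = True
((b ↓ e) ↑ a) ⊕ (a ⊕ (((a ⊕ e) ↔ d) ↔ ((a ↓ b) ↓ d))) = True ⊕ True = False
(b ⊕ e) ↔ (((b ↓ e) ↑ a) ⊕ (a ⊕ (((a ⊕ e) ↔ d) ↔ ((a ↓ b) ↓ d)))) = True ↔ False = False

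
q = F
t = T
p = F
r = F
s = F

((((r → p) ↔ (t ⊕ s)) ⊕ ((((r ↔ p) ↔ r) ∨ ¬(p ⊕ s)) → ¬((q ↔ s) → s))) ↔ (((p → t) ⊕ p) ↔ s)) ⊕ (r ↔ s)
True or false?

F

r → p = F → F = T
t ⊕ s = T ⊕ F = T
(r → p) ↔ (t ⊕ s) = T ↔ T = T
r ↔ p = F ↔ F = T
(r ↔ p) ↔ r = T ↔ F = F
p ⊕ s = F ⊕ F = F
¬(p ⊕ s) = ¬F = T
((r ↔ p) ↔ r) ∨ ¬(p ⊕ s) = F ∨ T = T
q ↔ s = F ↔ F = T
(q ↔ s) → s = T → F = F
¬((q ↔ s) → s) = ¬F = T
(((r ↔ p) ↔ r) ∨ ¬(p ⊕ s)) → ¬((q ↔ s) → s) = T → T = T
((r → p) ↔ (t ⊕ s)) ⊕ ((((r ↔ p) ↔ r) ∨ ¬(p ⊕ s)) → ¬((q ↔ s) → s)) = T ⊕ T = F
p → t = F → T = T
(p → t) ⊕ p = T ⊕ F = T
((p → t) ⊕ p) ↔ s = T ↔ F = F
(((r → p) ↔ (t ⊕ s)) ⊕ ((((r ↔ p) ↔ r) ∨ ¬(p ⊕ s)) → ¬((q ↔ s) → s))) ↔ (((p → t) ⊕ p) ↔ s) = F ↔ F = T
r ↔ s = F ↔ F = T
((((r → p) ↔ (t ⊕ s)) ⊕ ((((r ↔ p) ↔ r) ∨ ¬(p ⊕ s)) → ¬((q ↔ s) → s))) ↔ (((p → t) ⊕ p) ↔ s)) ⊕ (r ↔ s) = T ⊕ T = F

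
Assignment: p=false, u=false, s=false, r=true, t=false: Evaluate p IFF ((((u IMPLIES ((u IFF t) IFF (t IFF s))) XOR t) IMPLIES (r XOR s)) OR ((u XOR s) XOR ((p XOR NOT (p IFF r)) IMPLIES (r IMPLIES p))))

Substituting p=false, u=false, s=false, r=true, t=false:
u IFF t = false IFF false = true
t IFF s = false IFF false = true
(u IFF t) IFF (t IFF s) = true IFF true = true
u IMPLIES ((u IFF t) IFF (t IFF s)) = false IMPLIES true = true
(u IMPLIES ((u IFF t) IFF (t IFF s))) XOR t = true XOR false = true
r XOR s = true XOR false = true
((u IMPLIES ((u IFF t) IFF (t IFF s))) XOR t) IMPLIES (r XOR s) = true IMPLIES true = true
u XOR s = false XOR false = false
p IFF r = false IFF true = false
NOT (p IFF r) = NOT false = true
p XOR NOT (p IFF r) = false XOR true = true
r IMPLIES p = true IMPLIES false = false
(p XOR NOT (p IFF r)) IMPLIES (r IMPLIES p) = true IMPLIES false = false
(u XOR s) XOR ((p XOR NOT (p IFF r)) IMPLIES (r IMPLIES p)) = false XOR false = false
(((u IMPLIES ((u IFF t) IFF (t IFF s))) XOR t) IMPLIES (r XOR s)) OR ((u XOR s) XOR ((p XOR NOT (p IFF r)) IMPLIES (r IMPLIES p))) = true OR false = true
p IFF ((((u IMPLIES ((u IFF t) IFF (t IFF s))) XOR t) IMPLIES (r XOR s)) OR ((u XOR s) XOR ((p XOR NOT (p IFF r)) IMPLIES (r IMPLIES p)))) = false IFF true = false

false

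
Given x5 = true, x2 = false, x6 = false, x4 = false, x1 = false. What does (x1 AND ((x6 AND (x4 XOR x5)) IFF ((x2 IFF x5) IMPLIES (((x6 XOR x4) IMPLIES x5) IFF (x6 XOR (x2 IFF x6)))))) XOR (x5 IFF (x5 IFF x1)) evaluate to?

Substituting x5=true, x2=false, x6=false, x4=false, x1=false:
x4 XOR x5 = false XOR true = true
x6 AND (x4 XOR x5) = false AND true = false
x2 IFF x5 = false IFF true = false
x6 XOR x4 = false XOR false = false
(x6 XOR x4) IMPLIES x5 = false IMPLIES true = true
x2 IFF x6 = false IFF false = true
x6 XOR (x2 IFF x6) = false XOR true = true
((x6 XOR x4) IMPLIES x5) IFF (x6 XOR (x2 IFF x6)) = true IFF true = true
(x2 IFF x5) IMPLIES (((x6 XOR x4) IMPLIES x5) IFF (x6 XOR (x2 IFF x6))) = false IMPLIES true = true
(x6 AND (x4 XOR x5)) IFF ((x2 IFF x5) IMPLIES (((x6 XOR x4) IMPLIES x5) IFF (x6 XOR (x2 IFF x6)))) = false IFF true = false
x1 AND ((x6 AND (x4 XOR x5)) IFF ((x2 IFF x5) IMPLIES (((x6 XOR x4) IMPLIES x5) IFF (x6 XOR (x2 IFF x6))))) = false AND false = false
x5 IFF x1 = true IFF false = false
x5 IFF (x5 IFF x1) = true IFF false = false
(x1 AND ((x6 AND (x4 XOR x5)) IFF ((x2 IFF x5) IMPLIES (((x6 XOR x4) IMPLIES x5) IFF (x6 XOR (x2 IFF x6)))))) XOR (x5 IFF (x5 IFF x1)) = false XOR false = false

false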